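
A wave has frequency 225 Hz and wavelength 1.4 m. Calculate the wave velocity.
v = fλ = 315 m/s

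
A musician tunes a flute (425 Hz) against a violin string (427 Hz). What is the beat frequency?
2 Hz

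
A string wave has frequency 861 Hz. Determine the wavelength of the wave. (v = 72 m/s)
λ = v/f = 0.08362 m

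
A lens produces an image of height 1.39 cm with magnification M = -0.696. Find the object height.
ho = |hi|/|M| = 1.997 cm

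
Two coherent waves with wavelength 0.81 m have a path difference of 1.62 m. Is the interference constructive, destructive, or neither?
constructive — path difference = 2λ, a whole number of wavelengths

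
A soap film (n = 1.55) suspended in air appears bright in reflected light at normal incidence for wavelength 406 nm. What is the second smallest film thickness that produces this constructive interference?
2nt = (m − ½)λ with m = 2 → t = (m − ½)λ/(2n) = 196.5 nm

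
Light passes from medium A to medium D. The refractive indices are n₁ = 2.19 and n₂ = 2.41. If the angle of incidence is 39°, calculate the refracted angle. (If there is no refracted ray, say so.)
sin θ₂ = (n₁/n₂)·sin θ₁ = 0.5719 → θ₂ = 34.88°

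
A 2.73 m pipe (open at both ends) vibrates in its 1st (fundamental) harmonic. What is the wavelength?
λₙ = 2L/n = 5.46 m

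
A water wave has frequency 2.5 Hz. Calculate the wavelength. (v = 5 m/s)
λ = v/f = 2 m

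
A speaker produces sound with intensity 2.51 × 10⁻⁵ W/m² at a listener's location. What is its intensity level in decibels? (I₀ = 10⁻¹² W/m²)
β = 10·log₁₀(I/I₀) = 74 dB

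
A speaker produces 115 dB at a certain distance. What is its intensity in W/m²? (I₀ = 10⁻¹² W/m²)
I = I₀·10^(β/10) = 3.16 × 10⁻¹ W/m²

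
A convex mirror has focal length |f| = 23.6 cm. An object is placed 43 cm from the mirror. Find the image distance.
f = −23.6 cm (convex); 1/di = 1/f − 1/do → di = -15.24 cm (virtual image, behind mirror)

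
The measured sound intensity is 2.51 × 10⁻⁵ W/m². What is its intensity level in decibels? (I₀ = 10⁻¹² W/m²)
β = 10·log₁₀(I/I₀) = 74 dB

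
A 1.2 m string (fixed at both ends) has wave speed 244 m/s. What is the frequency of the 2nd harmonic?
fₙ = nv/(2L) = 203.3 Hz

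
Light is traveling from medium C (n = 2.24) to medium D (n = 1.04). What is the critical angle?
θc = arcsin(n₂/n₁) = 27.66°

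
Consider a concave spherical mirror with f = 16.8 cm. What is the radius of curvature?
R = 2|f| = 33.6 cm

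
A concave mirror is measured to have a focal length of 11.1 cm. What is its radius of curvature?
R = 2|f| = 22.2 cm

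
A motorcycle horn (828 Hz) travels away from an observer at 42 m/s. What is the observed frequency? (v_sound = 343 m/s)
f_obs = f·v/(v + v_s) = 737.7 Hz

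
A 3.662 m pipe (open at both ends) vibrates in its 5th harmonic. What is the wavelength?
λₙ = 2L/n = 1.465 m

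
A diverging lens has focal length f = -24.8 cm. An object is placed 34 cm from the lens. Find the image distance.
1/di = 1/f − 1/do → di = -14.34 cm (virtual image)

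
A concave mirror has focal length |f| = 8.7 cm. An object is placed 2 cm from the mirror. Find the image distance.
f = +8.7 cm (concave); 1/di = 1/f − 1/do → di = -2.597 cm (virtual image, behind mirror)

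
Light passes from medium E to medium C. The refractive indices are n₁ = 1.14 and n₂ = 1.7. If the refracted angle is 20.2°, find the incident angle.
sin θ₁ = (n₂/n₁)·sin θ₂ → θ₁ = 30.99°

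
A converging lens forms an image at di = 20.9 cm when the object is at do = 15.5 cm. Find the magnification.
M = −di/do = -1.348 (inverted image)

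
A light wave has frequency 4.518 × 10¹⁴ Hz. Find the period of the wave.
T = 1/f = 2.213 × 10⁻¹⁵ s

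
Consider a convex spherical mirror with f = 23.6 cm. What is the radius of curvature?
R = 2|f| = 47.2 cm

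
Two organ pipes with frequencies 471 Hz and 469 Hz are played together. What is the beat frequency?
2 Hz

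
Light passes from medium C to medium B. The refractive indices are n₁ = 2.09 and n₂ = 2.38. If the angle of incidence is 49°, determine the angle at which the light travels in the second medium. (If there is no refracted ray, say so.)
sin θ₂ = (n₁/n₂)·sin θ₁ = 0.6627 → θ₂ = 41.51°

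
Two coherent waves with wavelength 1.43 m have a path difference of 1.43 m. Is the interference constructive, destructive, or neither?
constructive — path difference = 1λ, a whole number of wavelengths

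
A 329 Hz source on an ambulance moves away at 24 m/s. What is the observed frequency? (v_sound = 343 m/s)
f_obs = f·v/(v + v_s) = 307.5 Hz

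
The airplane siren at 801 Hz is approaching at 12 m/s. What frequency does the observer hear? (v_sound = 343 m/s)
f_obs = f·v/(v − v_s) = 830 Hz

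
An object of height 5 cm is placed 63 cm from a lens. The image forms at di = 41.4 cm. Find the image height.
hi = (-di/do) × ho = -3.286 cm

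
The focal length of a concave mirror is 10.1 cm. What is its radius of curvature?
R = 2|f| = 20.2 cm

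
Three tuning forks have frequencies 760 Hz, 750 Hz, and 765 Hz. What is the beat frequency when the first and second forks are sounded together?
10 Hz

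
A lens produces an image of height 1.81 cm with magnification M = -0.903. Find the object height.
ho = |hi|/|M| = 2.004 cm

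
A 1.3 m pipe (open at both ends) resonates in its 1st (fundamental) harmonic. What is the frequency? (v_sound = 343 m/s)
fₙ = nv/(2L) = 131.9 Hz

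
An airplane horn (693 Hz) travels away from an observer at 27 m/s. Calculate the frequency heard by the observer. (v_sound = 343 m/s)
f_obs = f·v/(v + v_s) = 642.4 Hz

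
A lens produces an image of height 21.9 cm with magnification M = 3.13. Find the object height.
ho = |hi|/|M| = 6.997 cm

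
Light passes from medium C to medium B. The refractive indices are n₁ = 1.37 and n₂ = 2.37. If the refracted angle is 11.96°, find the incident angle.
sin θ₁ = (n₂/n₁)·sin θ₂ → θ₁ = 21.01°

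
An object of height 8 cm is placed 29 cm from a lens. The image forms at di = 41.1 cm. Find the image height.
hi = (-di/do) × ho = -11.34 cm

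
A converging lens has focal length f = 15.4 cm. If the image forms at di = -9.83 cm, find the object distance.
1/do = 1/f − 1/di → do = 6 cm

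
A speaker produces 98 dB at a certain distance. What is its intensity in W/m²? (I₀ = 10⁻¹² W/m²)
I = I₀·10^(β/10) = 6.31 × 10⁻³ W/m²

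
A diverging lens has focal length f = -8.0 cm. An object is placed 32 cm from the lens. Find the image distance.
1/di = 1/f − 1/do → di = -6.4 cm (virtual image)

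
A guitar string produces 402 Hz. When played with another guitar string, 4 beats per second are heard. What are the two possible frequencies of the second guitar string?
f₂ = 402 ± 4 Hz → 406 Hz or 398 Hz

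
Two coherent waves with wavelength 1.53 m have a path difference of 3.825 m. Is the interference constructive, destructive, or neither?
destructive — path difference = 2.5λ, an odd multiple of λ/2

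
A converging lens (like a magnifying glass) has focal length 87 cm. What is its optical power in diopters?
P = 1/f = 1.149 D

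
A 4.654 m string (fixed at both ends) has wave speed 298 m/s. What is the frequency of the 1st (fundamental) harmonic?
fₙ = nv/(2L) = 32.02 Hz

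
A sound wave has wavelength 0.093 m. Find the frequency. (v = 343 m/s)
f = v/λ = 3688 Hz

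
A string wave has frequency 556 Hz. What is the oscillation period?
T = 1/f = 0.001799 s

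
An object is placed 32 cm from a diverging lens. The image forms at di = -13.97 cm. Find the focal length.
1/f = 1/do + 1/di → f = -24.79 cm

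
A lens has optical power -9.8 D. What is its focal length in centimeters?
f = 1/P = -10.2 cm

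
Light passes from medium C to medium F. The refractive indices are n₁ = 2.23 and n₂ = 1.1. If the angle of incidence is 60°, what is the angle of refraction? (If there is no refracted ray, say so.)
sin θ₂ = (n₁/n₂)·sin θ₁ = 1.756 > 1, so there is no refracted ray — the light undergoes total internal reflection.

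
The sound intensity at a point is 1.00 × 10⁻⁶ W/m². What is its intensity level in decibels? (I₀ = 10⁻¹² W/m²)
β = 10·log₁₀(I/I₀) = 60 dB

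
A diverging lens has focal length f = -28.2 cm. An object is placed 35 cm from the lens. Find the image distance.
1/di = 1/f − 1/do → di = -15.62 cm (virtual image)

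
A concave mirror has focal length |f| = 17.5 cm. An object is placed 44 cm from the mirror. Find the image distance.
f = +17.5 cm (concave); 1/di = 1/f − 1/do → di = 29.06 cm (real image, in front of mirror)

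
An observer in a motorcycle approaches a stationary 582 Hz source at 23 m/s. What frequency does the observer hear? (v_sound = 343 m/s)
f_obs = f·(v + v_o)/v = 621 Hz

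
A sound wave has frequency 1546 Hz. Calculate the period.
T = 1/f = 6.468 × 10⁻⁴ s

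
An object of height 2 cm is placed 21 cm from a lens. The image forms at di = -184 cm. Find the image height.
hi = (-di/do) × ho = 17.52 cm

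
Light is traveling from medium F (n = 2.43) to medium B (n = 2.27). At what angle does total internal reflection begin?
θc = arcsin(n₂/n₁) = 69.09°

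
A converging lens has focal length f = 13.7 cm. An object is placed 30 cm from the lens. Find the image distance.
1/di = 1/f − 1/do → di = 25.21 cm (real image)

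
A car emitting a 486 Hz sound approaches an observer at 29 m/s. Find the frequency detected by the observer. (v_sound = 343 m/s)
f_obs = f·v/(v − v_s) = 530.9 Hz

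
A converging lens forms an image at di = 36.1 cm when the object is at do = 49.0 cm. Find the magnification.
M = −di/do = -0.7367 (inverted image)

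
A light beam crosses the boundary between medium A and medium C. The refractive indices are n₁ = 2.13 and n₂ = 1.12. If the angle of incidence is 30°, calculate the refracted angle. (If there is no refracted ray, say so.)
sin θ₂ = (n₁/n₂)·sin θ₁ = 0.9509 → θ₂ = 71.97°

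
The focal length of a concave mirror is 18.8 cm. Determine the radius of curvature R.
R = 2|f| = 37.6 cm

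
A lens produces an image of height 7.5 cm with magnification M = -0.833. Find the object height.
ho = |hi|/|M| = 9.004 cm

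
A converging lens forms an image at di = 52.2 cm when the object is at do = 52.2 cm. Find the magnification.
M = −di/do = -1 (inverted image)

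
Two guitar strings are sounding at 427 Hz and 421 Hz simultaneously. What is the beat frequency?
6 Hz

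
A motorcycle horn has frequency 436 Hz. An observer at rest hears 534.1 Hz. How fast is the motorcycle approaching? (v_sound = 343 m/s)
v_s = v·(1 − f/f_obs) = 63 m/s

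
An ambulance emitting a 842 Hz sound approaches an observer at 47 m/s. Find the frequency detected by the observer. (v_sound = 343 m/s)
f_obs = f·v/(v − v_s) = 975.7 Hz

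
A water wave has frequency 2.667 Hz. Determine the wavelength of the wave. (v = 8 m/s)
λ = v/f = 3 m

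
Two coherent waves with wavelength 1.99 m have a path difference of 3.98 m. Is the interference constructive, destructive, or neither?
constructive — path difference = 2λ, a whole number of wavelengths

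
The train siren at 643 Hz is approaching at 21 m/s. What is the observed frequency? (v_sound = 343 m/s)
f_obs = f·v/(v − v_s) = 684.9 Hz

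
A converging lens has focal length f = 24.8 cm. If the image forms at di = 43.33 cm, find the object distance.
1/do = 1/f − 1/di → do = 57.99 cm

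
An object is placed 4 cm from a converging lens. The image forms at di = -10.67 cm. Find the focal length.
1/f = 1/do + 1/di → f = 6.399 cm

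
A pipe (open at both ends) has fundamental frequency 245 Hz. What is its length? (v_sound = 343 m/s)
L = v/(2f₁) = 0.7 m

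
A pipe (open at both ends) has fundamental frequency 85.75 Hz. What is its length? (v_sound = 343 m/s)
L = v/(2f₁) = 2 m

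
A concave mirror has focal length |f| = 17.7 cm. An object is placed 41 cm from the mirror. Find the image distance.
f = +17.7 cm (concave); 1/di = 1/f − 1/do → di = 31.15 cm (real image, in front of mirror)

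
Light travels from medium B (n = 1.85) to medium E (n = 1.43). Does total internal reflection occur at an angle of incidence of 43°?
θc = arcsin(n₂/n₁) = 50.62°; 43° < θc, so no — the ray refracts.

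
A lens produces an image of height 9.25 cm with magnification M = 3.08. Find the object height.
ho = |hi|/|M| = 3.003 cm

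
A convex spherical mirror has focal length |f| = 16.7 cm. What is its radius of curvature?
R = 2|f| = 33.4 cm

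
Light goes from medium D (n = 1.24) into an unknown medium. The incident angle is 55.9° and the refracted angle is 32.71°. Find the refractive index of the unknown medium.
n₂ = n₁·sin θ₁ / sin θ₂ = 1.9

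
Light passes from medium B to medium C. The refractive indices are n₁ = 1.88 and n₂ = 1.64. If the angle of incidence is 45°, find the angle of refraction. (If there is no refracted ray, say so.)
sin θ₂ = (n₁/n₂)·sin θ₁ = 0.8106 → θ₂ = 54.15°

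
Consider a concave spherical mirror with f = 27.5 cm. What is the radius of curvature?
R = 2|f| = 55 cm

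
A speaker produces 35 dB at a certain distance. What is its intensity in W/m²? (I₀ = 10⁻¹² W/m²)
I = I₀·10^(β/10) = 3.16 × 10⁻⁹ W/m²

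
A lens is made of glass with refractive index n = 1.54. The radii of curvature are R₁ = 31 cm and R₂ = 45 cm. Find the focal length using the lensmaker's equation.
1/f = (n − 1)(1/R₁ − 1/R₂) → f = 184.5 cm (converging lens)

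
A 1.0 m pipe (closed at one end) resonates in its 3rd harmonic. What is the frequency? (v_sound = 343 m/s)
fₙ = nv/(4L) = 257.2 Hz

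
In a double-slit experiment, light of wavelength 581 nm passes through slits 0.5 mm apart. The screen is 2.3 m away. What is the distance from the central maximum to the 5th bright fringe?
y = mλL/d = 13.36 mm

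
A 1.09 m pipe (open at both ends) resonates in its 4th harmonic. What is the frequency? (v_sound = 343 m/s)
fₙ = nv/(2L) = 629.4 Hz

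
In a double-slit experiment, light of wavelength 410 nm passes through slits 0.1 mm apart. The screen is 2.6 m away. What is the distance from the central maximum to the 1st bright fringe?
y = mλL/d = 10.66 mm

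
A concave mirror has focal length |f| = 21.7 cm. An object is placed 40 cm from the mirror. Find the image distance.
f = +21.7 cm (concave); 1/di = 1/f − 1/do → di = 47.43 cm (real image, in front of mirror)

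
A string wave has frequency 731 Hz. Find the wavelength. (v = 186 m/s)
λ = v/f = 0.2544 m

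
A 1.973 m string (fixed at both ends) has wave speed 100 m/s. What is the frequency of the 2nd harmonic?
fₙ = nv/(2L) = 50.68 Hz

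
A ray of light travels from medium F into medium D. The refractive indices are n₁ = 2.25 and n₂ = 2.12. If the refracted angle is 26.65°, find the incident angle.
sin θ₁ = (n₂/n₁)·sin θ₂ → θ₁ = 25°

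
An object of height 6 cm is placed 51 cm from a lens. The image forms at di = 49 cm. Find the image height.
hi = (-di/do) × ho = -5.765 cm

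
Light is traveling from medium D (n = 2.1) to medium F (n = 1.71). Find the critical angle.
θc = arcsin(n₂/n₁) = 54.52°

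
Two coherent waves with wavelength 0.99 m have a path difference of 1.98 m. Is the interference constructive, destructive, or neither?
constructive — path difference = 2λ, a whole number of wavelengths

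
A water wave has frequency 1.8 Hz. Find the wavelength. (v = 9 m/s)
λ = v/f = 5 m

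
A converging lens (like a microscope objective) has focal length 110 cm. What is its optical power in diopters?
P = 1/f = 0.9091 D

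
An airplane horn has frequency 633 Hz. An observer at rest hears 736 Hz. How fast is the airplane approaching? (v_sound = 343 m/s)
v_s = v·(1 − f/f_obs) = 48 m/s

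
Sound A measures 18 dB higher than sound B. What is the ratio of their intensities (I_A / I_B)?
I_A/I_B = 10^(Δβ/10) = 63.1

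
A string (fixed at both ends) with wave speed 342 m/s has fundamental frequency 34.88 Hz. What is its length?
L = v/(2f₁) = 4.903 m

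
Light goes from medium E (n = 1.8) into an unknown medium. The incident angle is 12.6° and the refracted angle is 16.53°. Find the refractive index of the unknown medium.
n₂ = n₁·sin θ₁ / sin θ₂ = 1.38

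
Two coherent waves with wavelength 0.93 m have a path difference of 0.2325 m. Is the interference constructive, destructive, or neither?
neither (partial) — path difference = 0.25λ, neither a whole number of wavelengths nor an odd multiple of λ/2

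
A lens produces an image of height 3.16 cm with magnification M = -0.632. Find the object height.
ho = |hi|/|M| = 5 cm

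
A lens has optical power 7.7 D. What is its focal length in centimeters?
f = 1/P = 12.99 cm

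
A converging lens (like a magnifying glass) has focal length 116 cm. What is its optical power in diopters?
P = 1/f = 0.8621 D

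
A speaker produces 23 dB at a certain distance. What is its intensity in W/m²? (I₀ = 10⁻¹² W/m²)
I = I₀·10^(β/10) = 2.00 × 10⁻¹⁰ W/m²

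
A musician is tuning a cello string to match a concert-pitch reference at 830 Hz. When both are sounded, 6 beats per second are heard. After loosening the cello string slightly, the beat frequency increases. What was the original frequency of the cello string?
824 Hz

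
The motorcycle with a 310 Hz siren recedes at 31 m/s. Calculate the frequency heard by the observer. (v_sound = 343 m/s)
f_obs = f·v/(v + v_s) = 284.3 Hz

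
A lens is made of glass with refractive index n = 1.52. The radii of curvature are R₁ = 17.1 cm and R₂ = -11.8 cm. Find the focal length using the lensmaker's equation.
1/f = (n − 1)(1/R₁ − 1/R₂) → f = 13.43 cm (converging lens)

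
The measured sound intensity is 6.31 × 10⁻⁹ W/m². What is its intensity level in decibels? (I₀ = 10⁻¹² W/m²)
β = 10·log₁₀(I/I₀) = 38 dB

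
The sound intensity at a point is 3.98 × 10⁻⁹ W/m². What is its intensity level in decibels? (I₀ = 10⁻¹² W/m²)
β = 10·log₁₀(I/I₀) = 36 dB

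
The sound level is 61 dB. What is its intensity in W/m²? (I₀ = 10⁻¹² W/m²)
I = I₀·10^(β/10) = 1.26 × 10⁻⁶ W/m²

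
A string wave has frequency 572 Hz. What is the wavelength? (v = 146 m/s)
λ = v/f = 0.2552 m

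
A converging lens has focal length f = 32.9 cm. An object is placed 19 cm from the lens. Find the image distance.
1/di = 1/f − 1/do → di = -44.97 cm (virtual image)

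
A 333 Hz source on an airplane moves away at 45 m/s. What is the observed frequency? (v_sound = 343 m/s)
f_obs = f·v/(v + v_s) = 294.4 Hz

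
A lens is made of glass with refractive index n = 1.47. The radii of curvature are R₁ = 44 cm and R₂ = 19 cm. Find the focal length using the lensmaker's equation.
1/f = (n − 1)(1/R₁ − 1/R₂) → f = -71.15 cm (diverging lens)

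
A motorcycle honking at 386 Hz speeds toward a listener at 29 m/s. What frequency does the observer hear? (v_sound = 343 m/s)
f_obs = f·v/(v − v_s) = 421.6 Hz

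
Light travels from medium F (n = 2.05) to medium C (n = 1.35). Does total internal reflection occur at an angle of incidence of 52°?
θc = arcsin(n₂/n₁) = 41.19°; 52° > θc, so yes — total internal reflection.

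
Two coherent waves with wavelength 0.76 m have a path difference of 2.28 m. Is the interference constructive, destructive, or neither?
constructive — path difference = 3λ, a whole number of wavelengths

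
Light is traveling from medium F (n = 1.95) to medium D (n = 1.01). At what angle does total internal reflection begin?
θc = arcsin(n₂/n₁) = 31.19°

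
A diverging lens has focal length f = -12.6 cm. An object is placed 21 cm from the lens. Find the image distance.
1/di = 1/f − 1/do → di = -7.875 cm (virtual image)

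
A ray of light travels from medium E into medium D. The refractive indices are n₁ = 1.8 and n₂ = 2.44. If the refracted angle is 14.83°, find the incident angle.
sin θ₁ = (n₂/n₁)·sin θ₂ → θ₁ = 20.3°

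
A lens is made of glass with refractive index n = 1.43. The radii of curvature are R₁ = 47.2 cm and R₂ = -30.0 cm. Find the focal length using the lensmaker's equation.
1/f = (n − 1)(1/R₁ − 1/R₂) → f = 42.66 cm (converging lens)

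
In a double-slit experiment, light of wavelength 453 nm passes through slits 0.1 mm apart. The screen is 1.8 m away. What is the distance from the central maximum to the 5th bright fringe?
y = mλL/d = 40.77 mm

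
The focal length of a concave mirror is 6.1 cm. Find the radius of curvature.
R = 2|f| = 12.2 cm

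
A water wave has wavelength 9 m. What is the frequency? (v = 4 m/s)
f = v/λ = 0.4444 Hz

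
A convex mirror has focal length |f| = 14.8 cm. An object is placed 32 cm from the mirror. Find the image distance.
f = −14.8 cm (convex); 1/di = 1/f − 1/do → di = -10.12 cm (virtual image, behind mirror)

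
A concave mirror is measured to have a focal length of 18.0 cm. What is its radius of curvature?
R = 2|f| = 36 cm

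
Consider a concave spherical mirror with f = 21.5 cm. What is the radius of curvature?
R = 2|f| = 43 cm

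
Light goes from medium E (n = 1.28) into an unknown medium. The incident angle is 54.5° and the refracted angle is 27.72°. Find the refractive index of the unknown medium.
n₂ = n₁·sin θ₁ / sin θ₂ = 2.24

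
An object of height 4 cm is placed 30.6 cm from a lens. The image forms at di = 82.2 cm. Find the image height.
hi = (-di/do) × ho = -10.75 cm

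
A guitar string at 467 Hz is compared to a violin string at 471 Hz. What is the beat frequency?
4 Hz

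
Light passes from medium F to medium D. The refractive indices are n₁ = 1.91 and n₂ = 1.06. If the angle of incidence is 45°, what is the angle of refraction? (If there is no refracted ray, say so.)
sin θ₂ = (n₁/n₂)·sin θ₁ = 1.274 > 1, so there is no refracted ray — the light undergoes total internal reflection.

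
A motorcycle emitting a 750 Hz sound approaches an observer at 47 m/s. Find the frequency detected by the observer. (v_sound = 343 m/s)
f_obs = f·v/(v − v_s) = 869.1 Hz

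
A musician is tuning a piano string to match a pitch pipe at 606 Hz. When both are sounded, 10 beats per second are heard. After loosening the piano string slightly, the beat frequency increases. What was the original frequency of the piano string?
596 Hz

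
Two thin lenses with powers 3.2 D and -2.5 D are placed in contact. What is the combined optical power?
P_total = P₁ + P₂ = 0.7 D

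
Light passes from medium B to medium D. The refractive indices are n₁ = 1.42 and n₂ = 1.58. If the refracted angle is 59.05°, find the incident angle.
sin θ₁ = (n₂/n₁)·sin θ₂ → θ₁ = 72.6°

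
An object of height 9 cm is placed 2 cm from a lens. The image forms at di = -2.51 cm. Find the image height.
hi = (-di/do) × ho = 11.29 cm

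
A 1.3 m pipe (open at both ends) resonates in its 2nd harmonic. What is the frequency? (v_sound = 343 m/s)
fₙ = nv/(2L) = 263.8 Hz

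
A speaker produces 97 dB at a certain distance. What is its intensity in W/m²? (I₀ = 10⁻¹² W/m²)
I = I₀·10^(β/10) = 5.01 × 10⁻³ W/m²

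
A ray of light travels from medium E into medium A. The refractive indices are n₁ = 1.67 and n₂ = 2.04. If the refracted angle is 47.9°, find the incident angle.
sin θ₁ = (n₂/n₁)·sin θ₂ → θ₁ = 65.01°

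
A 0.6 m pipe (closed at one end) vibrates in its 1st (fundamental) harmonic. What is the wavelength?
λₙ = 4L/n = 2.4 m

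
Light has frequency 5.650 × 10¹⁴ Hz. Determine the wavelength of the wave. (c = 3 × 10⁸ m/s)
λ = c/f = 531 nm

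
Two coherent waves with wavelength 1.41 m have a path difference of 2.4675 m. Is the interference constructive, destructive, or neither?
neither (partial) — path difference = 1.75λ, neither a whole number of wavelengths nor an odd multiple of λ/2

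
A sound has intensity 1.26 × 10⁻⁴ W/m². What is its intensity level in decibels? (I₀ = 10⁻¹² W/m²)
β = 10·log₁₀(I/I₀) = 81 dB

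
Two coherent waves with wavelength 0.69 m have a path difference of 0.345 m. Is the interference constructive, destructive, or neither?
destructive — path difference = 0.5λ, an odd multiple of λ/2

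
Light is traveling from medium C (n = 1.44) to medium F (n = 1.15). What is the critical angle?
θc = arcsin(n₂/n₁) = 53°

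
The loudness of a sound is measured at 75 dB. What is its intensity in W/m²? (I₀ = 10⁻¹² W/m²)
I = I₀·10^(β/10) = 3.16 × 10⁻⁵ W/m²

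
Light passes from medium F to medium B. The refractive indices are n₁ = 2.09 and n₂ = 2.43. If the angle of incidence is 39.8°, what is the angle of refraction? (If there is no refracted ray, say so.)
sin θ₂ = (n₁/n₂)·sin θ₁ = 0.5505 → θ₂ = 33.4°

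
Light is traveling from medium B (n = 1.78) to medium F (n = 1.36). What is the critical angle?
θc = arcsin(n₂/n₁) = 49.82°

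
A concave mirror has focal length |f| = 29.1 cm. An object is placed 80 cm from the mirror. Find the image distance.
f = +29.1 cm (concave); 1/di = 1/f − 1/do → di = 45.74 cm (real image, in front of mirror)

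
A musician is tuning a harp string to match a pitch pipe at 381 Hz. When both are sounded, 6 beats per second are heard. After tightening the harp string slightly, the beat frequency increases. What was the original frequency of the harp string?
387 Hz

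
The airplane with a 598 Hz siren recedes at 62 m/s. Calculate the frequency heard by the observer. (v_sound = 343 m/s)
f_obs = f·v/(v + v_s) = 506.5 Hz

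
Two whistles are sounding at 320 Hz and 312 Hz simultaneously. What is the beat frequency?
8 Hz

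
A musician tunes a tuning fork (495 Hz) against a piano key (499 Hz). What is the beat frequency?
4 Hz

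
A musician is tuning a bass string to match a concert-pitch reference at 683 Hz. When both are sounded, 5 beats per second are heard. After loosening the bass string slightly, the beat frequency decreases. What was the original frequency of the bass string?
688 Hz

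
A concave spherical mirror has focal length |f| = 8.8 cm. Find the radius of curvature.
R = 2|f| = 17.6 cm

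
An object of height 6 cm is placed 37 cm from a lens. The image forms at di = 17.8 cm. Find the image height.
hi = (-di/do) × ho = -2.886 cm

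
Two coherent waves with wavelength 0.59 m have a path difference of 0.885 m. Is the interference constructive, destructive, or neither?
destructive — path difference = 1.5λ, an odd multiple of λ/2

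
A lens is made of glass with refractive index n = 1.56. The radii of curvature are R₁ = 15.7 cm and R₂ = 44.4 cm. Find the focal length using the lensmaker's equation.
1/f = (n − 1)(1/R₁ − 1/R₂) → f = 43.37 cm (converging lens)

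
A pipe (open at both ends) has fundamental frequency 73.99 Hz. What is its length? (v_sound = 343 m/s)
L = v/(2f₁) = 2.318 m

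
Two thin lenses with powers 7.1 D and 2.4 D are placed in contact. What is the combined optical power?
P_total = P₁ + P₂ = 9.5 D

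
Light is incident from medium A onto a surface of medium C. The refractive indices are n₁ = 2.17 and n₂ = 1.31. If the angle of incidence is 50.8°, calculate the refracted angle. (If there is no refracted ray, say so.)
sin θ₂ = (n₁/n₂)·sin θ₁ = 1.284 > 1, so there is no refracted ray — the light undergoes total internal reflection.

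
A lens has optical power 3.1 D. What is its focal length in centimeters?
f = 1/P = 32.26 cm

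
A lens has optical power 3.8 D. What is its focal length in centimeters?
f = 1/P = 26.32 cm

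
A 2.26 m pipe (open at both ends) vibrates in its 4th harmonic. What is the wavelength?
λₙ = 2L/n = 1.13 m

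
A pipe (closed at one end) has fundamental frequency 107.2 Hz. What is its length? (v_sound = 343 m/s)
L = v/(4f₁) = 0.7999 m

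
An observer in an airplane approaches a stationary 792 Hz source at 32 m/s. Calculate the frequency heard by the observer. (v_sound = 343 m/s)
f_obs = f·(v + v_o)/v = 865.9 Hz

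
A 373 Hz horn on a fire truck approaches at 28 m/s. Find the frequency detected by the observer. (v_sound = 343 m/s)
f_obs = f·v/(v − v_s) = 406.2 Hz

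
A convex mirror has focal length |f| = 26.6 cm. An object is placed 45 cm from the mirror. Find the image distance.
f = −26.6 cm (convex); 1/di = 1/f − 1/do → di = -16.72 cm (virtual image, behind mirror)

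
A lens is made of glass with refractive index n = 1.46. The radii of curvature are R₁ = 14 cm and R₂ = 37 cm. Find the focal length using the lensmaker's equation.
1/f = (n − 1)(1/R₁ − 1/R₂) → f = 48.96 cm (converging lens)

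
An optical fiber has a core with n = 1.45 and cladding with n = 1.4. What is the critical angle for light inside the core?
θc = arcsin(n_cladding/n_core) = 74.91°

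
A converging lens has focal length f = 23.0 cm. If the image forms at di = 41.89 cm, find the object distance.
1/do = 1/f − 1/di → do = 51 cm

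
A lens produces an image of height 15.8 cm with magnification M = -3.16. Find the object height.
ho = |hi|/|M| = 5 cm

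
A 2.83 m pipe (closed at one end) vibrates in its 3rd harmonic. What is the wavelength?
λₙ = 4L/n = 3.773 m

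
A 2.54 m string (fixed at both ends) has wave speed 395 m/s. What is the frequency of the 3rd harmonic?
fₙ = nv/(2L) = 233.3 Hz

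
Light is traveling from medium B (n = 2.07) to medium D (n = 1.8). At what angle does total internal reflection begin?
θc = arcsin(n₂/n₁) = 60.41°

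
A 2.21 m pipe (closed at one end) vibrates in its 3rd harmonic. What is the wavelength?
λₙ = 4L/n = 2.947 m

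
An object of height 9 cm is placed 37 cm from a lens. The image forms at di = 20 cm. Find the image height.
hi = (-di/do) × ho = -4.865 cm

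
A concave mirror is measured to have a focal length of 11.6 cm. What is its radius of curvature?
R = 2|f| = 23.2 cm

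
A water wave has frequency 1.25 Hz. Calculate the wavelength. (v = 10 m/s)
λ = v/f = 8 m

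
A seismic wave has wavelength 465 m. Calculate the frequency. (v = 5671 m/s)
f = v/λ = 12.2 Hz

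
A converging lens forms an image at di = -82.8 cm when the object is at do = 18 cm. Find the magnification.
M = −di/do = 4.6 (upright image)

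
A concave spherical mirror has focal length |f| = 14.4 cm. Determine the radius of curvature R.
R = 2|f| = 28.8 cm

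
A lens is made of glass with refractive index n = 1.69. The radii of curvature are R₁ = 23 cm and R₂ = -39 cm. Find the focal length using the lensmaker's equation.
1/f = (n − 1)(1/R₁ − 1/R₂) → f = 20.97 cm (converging lens)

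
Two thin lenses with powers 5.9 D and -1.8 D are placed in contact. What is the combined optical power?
P_total = P₁ + P₂ = 4.1 D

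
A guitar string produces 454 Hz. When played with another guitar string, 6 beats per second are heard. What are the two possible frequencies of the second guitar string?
f₂ = 454 ± 6 Hz → 460 Hz or 448 Hz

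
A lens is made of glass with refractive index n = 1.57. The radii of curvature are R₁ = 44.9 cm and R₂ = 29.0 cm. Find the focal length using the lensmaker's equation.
1/f = (n − 1)(1/R₁ − 1/R₂) → f = -143.7 cm (diverging lens)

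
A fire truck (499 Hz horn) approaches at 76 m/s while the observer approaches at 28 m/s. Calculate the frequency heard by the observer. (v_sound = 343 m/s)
f_obs = f·(v + v_o)/(v − v_s) = 693.4 Hz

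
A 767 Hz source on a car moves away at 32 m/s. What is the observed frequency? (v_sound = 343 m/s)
f_obs = f·v/(v + v_s) = 701.5 Hz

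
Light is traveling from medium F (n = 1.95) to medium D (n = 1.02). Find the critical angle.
θc = arcsin(n₂/n₁) = 31.54°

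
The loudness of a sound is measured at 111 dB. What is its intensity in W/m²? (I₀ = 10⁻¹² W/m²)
I = I₀·10^(β/10) = 1.26 × 10⁻¹ W/m²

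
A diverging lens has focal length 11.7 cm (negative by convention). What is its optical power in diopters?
P = 1/f = -8.547 D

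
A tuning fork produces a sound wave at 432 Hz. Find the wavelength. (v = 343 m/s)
λ = v/f = 0.794 m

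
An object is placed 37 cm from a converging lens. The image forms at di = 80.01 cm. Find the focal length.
1/f = 1/do + 1/di → f = 25.3 cm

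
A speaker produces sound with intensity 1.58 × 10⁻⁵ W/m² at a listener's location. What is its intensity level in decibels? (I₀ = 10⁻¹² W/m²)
β = 10·log₁₀(I/I₀) = 71.99 dB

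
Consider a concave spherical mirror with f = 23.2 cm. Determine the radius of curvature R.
R = 2|f| = 46.4 cm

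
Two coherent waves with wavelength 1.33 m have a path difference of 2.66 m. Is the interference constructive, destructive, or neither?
constructive — path difference = 2λ, a whole number of wavelengths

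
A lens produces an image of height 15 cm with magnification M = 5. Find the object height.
ho = |hi|/|M| = 3 cm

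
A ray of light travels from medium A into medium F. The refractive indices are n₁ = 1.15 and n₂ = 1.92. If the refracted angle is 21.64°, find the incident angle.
sin θ₁ = (n₂/n₁)·sin θ₂ → θ₁ = 38°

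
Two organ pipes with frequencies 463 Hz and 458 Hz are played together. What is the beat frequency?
5 Hz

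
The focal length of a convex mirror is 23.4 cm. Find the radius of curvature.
R = 2|f| = 46.8 cm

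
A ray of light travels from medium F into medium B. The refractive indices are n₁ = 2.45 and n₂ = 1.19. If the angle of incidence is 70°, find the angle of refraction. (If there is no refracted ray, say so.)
sin θ₂ = (n₁/n₂)·sin θ₁ = 1.935 > 1, so there is no refracted ray — the light undergoes total internal reflection.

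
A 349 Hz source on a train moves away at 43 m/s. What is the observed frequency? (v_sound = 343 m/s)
f_obs = f·v/(v + v_s) = 310.1 Hz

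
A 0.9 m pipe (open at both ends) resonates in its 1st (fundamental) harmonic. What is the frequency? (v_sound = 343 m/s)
fₙ = nv/(2L) = 190.6 Hz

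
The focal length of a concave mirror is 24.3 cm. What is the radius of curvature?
R = 2|f| = 48.6 cm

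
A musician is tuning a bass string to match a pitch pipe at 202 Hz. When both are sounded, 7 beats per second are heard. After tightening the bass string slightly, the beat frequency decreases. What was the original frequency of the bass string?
195 Hz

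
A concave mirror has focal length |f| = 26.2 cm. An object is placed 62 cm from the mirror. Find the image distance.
f = +26.2 cm (concave); 1/di = 1/f − 1/do → di = 45.37 cm (real image, in front of mirror)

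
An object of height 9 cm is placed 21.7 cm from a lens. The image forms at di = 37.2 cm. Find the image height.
hi = (-di/do) × ho = -15.43 cm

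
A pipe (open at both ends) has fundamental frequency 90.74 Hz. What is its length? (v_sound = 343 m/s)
L = v/(2f₁) = 1.89 m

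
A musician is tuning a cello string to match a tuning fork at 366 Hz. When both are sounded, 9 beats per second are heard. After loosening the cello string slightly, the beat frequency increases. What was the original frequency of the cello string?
357 Hz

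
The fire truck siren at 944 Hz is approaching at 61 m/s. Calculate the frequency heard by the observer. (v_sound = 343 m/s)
f_obs = f·v/(v − v_s) = 1148 Hz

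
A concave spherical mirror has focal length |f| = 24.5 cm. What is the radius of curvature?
R = 2|f| = 49 cm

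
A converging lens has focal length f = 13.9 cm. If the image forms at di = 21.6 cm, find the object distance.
1/do = 1/f − 1/di → do = 38.99 cm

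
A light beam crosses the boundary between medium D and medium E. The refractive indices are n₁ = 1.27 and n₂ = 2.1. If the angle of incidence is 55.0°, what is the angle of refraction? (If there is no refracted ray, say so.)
sin θ₂ = (n₁/n₂)·sin θ₁ = 0.4954 → θ₂ = 29.7°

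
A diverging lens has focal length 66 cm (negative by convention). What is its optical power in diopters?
P = 1/f = -1.515 D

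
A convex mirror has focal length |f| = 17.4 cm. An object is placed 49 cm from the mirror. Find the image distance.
f = −17.4 cm (convex); 1/di = 1/f − 1/do → di = -12.84 cm (virtual image, behind mirror)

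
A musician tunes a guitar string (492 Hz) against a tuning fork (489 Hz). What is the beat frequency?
3 Hz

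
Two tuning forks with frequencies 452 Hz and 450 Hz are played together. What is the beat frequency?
2 Hz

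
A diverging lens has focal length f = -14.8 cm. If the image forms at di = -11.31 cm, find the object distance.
1/do = 1/f − 1/di → do = 47.96 cm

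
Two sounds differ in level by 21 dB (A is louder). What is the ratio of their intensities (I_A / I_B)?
I_A/I_B = 10^(Δβ/10) = 125.9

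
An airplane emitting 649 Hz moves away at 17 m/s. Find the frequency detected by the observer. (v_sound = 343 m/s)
f_obs = f·v/(v + v_s) = 618.4 Hz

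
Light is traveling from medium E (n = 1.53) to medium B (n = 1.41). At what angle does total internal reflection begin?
θc = arcsin(n₂/n₁) = 67.16°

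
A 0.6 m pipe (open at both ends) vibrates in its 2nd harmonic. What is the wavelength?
λₙ = 2L/n = 0.6 m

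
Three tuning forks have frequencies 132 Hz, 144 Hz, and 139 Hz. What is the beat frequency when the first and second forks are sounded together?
12 Hz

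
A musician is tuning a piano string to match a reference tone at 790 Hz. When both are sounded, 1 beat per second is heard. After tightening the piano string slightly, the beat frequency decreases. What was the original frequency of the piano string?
789 Hz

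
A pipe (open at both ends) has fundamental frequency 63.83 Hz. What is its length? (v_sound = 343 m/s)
L = v/(2f₁) = 2.687 m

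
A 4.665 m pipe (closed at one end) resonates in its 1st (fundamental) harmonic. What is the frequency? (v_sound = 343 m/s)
fₙ = nv/(4L) = 18.38 Hz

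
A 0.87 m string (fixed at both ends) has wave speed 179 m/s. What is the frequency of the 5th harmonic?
fₙ = nv/(2L) = 514.4 Hz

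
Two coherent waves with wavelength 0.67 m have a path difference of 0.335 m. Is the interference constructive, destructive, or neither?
destructive — path difference = 0.5λ, an odd multiple of λ/2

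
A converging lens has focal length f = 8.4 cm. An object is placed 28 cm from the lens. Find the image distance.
1/di = 1/f − 1/do → di = 12 cm (real image)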